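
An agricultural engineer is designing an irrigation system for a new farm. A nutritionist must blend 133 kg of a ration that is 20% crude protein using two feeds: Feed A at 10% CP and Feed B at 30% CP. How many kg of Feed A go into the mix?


parts_A = CP_b - target = 30 - 20 = 10
parts_B = target - CP_a = 20 - 10 = 10
total_parts = 10 + 10 = 20
Feed A = 133 * 10 / 20 = 66.50 kg
Feed B = 133 * 10 / 20 = 66.50 kg


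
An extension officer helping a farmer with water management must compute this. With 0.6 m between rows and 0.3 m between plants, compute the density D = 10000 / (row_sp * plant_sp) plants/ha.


D = 10000 / (row_sp * plant_sp)
  = 10000 / (0.6 * 0.3)
  = 10000 / 0.1800
  = 55555.56 plants/ha


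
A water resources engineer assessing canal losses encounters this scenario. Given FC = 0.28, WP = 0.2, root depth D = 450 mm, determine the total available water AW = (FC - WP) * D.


AW = (FC - WP) * D
   = (0.28 - 0.2) * 450
   = 0.08 * 450
   = 36 mm


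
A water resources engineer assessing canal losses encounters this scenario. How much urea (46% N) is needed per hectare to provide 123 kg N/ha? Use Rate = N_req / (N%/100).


Rate = N_required / (N_content / 100)
     = 123 / (46 / 100)
     = 123 / 0.46
     = 267.39 kg/ha


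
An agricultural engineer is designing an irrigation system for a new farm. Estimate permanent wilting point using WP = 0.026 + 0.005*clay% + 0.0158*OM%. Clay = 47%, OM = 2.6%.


WP = 0.026 + 0.005*47 + 0.0158*2.6
   = 0.026 + 0.2350 + 0.0411
   = 0.3021


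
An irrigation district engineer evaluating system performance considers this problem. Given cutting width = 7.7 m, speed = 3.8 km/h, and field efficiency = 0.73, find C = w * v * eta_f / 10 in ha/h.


C = w * v * eta_f / 10
  = 7.7 * 3.8 * 0.73 / 10
  = 21.36 / 10
  = 2.14 ha/h


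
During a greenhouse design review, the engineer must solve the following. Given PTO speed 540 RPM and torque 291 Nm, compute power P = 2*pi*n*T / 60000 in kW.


P = 2*pi*n*T / 60000
  = 2*pi * 540 * 291 / 60000
  = 987339.74 / 60000
  = 16.46 kW


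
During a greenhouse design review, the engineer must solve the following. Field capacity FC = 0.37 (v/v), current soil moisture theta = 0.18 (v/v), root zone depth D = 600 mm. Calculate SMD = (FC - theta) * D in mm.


SMD = (FC - theta) * D
    = (0.37 - 0.18) * 600
    = 0.190 * 600
    = 114 mm


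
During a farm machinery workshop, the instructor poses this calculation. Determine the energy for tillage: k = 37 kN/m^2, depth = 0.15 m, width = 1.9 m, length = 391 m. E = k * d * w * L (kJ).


E = k * d * w * L
  = 37 * 0.15 * 1.9 * 391
  = 4123.10 kJ


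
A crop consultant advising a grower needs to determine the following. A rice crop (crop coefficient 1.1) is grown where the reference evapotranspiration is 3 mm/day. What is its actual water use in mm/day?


ETc = Kc * ET0
    = 1.1 * 3
    = 3.30 mm/day


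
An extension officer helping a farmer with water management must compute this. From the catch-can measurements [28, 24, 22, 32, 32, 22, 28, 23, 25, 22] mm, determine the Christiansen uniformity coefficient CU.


xbar = 258 / 10 = 25.800
sum|xi - xbar| = 33.600
CU = 100 * (1 - 33.600 / (10 * 25.800))
   = 100 * (1 - 0.1302)
   = 86.98%


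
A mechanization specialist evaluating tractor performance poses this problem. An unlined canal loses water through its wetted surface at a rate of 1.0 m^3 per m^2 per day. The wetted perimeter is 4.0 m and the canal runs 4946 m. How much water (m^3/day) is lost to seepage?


S = C * P * L
  = 1.0 * 4.0 * 4946
  = 19784 m^3/day


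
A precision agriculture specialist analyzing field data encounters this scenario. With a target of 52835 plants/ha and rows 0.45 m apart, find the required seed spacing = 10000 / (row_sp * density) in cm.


spacing = 10000 / (row_sp * density)
        = 10000 / (0.45 * 52835)
        = 10000 / 23775.75
        = 0.42060 m = 42.06 cm


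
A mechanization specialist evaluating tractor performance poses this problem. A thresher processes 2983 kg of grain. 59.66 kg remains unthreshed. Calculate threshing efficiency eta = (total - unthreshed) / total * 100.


eta = (total - unthreshed) / total * 100
    = (2983 - 59.66) / 2983 * 100
    = 2923.34 / 2983 * 100
    = 98%


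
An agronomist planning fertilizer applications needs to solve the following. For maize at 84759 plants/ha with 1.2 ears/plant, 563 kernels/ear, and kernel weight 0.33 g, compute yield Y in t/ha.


Y = density * ears * kernels * kw
  = 84759 * 1.2 * 563 * 0.33 g/ha
  = 18896849.53 g/ha
  = 18896.85 kg/ha = 18.90 t/ha


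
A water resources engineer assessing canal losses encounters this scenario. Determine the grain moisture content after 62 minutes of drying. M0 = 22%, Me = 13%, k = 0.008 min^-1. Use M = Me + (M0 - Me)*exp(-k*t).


M = Me + (M0 - Me) * e^(-k*t)
  = 13 + (22 - 13) * e^(-0.008*62)
  = 13 + 9 * e^(-0.496)
  = 13 + 9 * 0.60896
  = 13 + 5.4807
  = 18.48%


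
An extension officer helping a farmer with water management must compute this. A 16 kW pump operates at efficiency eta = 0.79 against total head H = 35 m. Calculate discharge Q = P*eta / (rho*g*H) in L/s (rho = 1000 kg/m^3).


Q = (P * 1000 * eta) / (rho * g * H)
  = (16 * 1000 * 0.79) / (1000 * 9.81 * 35)
  = 12640 / 343350
  = 0.03681 m^3/s = 36.81 L/s


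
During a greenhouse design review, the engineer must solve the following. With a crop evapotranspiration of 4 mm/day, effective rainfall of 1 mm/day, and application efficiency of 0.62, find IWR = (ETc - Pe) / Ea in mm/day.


IWR = (ETc - Pe) / Ea
    = (4 - 1) / 0.62
    = 3 / 0.62
    = 4.84 mm/day


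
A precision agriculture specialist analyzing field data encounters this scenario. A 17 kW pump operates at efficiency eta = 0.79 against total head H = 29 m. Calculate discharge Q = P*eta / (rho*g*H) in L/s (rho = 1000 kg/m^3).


Q = (P * 1000 * eta) / (rho * g * H)
  = (17 * 1000 * 0.79) / (1000 * 9.81 * 29)
  = 13430 / 284490
  = 0.04721 m^3/s = 47.21 L/s


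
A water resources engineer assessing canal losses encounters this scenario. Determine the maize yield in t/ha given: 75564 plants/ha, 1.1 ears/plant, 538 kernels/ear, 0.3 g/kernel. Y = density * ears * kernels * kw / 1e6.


Y = density * ears * kernels * kw
  = 75564 * 1.1 * 538 * 0.3 g/ha
  = 13415632.56 g/ha
  = 13415.63 kg/ha = 13.42 t/ha


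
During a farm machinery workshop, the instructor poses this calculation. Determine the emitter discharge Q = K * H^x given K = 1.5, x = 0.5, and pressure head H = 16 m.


Q = K * H^x
  = 1.5 * 16^0.5
  = 1.5 * 4
  = 6 L/h


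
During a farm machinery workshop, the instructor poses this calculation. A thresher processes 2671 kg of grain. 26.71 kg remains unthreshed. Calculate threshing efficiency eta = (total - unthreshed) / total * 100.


eta = (total - unthreshed) / total * 100
    = (2671 - 26.71) / 2671 * 100
    = 2644.29 / 2671 * 100
    = 99%


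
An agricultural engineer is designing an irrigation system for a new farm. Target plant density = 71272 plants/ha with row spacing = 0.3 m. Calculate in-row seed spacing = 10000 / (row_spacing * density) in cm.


spacing = 10000 / (row_sp * density)
        = 10000 / (0.3 * 71272)
        = 10000 / 21381.60
        = 0.46769 m = 46.77 cm


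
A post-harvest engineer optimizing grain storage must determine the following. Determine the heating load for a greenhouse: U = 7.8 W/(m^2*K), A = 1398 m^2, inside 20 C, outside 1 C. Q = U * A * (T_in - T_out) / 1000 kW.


dT = 20 - (1) = 19 K
Q = U * A * dT
  = 7.8 * 1398 * 19
  = 207183.60 W = 207.18 kW


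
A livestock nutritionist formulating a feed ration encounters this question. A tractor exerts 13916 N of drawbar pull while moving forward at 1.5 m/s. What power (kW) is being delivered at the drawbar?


P = F * v / 1000
  = 13916 * 1.5 / 1000
  = 20874 / 1000
  = 20.87 kW


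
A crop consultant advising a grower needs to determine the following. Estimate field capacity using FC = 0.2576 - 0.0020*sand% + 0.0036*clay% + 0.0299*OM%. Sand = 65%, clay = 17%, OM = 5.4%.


FC = 0.2576 - 0.0020*65 + 0.0036*17 + 0.0299*5.4
   = 0.2576 - 0.1300 + 0.0612 + 0.1615
   = 0.3503


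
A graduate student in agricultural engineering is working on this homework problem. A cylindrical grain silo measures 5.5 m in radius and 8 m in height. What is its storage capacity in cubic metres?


V = pi * r^2 * h
  = pi * 5.5^2 * 8
  = pi * 30.25 * 8
  = 760.27 m^3


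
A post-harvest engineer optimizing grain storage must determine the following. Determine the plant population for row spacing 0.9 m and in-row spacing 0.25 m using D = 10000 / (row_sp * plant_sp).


D = 10000 / (row_sp * plant_sp)
  = 10000 / (0.9 * 0.25)
  = 10000 / 0.2250
  = 44444.44 plants/ha


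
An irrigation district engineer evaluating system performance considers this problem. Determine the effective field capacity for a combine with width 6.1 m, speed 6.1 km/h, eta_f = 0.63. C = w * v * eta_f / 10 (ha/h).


C = w * v * eta_f / 10
  = 6.1 * 6.1 * 0.63 / 10
  = 23.44 / 10
  = 2.34 ha/h


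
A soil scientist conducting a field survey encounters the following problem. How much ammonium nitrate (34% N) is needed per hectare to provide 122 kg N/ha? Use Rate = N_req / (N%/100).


Rate = N_required / (N_content / 100)
     = 122 / (34 / 100)
     = 122 / 0.34
     = 358.82 kg/ha


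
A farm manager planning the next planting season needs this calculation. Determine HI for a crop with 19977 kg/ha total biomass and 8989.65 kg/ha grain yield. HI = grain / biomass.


HI = grain_yield / biomass
   = 8989.65 / 19977
   = 0.45


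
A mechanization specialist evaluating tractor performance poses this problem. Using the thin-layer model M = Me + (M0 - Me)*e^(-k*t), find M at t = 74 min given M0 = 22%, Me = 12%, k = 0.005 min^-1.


M = Me + (M0 - Me) * e^(-k*t)
  = 12 + (22 - 12) * e^(-0.005*74)
  = 12 + 10 * e^(-0.370)
  = 12 + 10 * 0.69073
  = 12 + 6.9073
  = 18.91%


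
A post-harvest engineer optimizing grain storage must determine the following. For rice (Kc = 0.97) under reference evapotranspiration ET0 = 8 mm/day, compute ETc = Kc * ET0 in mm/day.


ETc = Kc * ET0
    = 0.97 * 8
    = 7.76 mm/day


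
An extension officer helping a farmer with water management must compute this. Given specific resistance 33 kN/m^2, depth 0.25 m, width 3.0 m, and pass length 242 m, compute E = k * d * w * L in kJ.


E = k * d * w * L
  = 33 * 0.25 * 3.0 * 242
  = 5989.50 kJ


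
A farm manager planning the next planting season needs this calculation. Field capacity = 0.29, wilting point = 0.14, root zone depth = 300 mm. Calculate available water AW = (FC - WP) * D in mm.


AW = (FC - WP) * D
   = (0.29 - 0.14) * 300
   = 0.15 * 300
   = 45 mm


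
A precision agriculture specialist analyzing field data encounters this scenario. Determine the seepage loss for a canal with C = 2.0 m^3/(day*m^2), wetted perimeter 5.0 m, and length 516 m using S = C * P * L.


S = C * P * L
  = 2.0 * 5.0 * 516
  = 5160 m^3/day


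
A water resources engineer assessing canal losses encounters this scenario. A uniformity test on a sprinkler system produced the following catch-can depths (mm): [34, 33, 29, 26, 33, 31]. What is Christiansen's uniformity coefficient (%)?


xbar = 186 / 6 = 31
sum|xi - xbar| = 14
CU = 100 * (1 - 14 / (6 * 31))
   = 100 * (1 - 0.0753)
   = 92.47%


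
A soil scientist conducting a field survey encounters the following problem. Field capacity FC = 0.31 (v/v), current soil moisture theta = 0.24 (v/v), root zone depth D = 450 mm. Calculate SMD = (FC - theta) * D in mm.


SMD = (FC - theta) * D
    = (0.31 - 0.24) * 450
    = 0.070 * 450
    = 31.50 mm


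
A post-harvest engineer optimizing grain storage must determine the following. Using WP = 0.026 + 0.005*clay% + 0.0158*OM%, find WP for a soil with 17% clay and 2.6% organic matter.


WP = 0.026 + 0.005*17 + 0.0158*2.6
   = 0.026 + 0.0850 + 0.0411
   = 0.1521


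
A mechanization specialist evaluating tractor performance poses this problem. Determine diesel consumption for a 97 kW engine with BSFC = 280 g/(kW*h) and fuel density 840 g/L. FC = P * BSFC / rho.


FC = P * BSFC / rho_fuel
   = 97 * 280 / 840
   = 27160 / 840
   = 32.33 L/h


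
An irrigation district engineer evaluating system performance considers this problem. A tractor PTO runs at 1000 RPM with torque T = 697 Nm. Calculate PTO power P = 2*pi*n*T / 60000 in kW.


P = 2*pi*n*T / 60000
  = 2*pi * 1000 * 697 / 60000
  = 4379380.16 / 60000
  = 72.99 kW


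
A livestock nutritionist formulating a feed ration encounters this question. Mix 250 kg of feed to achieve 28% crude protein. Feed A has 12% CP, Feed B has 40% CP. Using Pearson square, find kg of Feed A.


parts_A = CP_b - target = 40 - 28 = 12
parts_B = target - CP_a = 28 - 12 = 16
total_parts = 12 + 16 = 28
Feed A = 250 * 12 / 28 = 107.14 kg
Feed B = 250 * 16 / 28 = 142.86 kg

107.14 kg


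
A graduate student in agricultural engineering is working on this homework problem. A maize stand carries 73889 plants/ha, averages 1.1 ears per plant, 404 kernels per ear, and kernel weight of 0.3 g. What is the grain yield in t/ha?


Y = density * ears * kernels * kw
  = 73889 * 1.1 * 404 * 0.3 g/ha
  = 9850881.48 g/ha
  = 9850.88 kg/ha = 9.85 t/ha


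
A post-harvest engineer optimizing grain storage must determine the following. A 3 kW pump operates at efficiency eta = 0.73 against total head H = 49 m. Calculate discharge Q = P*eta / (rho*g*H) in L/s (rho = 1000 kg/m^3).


Q = (P * 1000 * eta) / (rho * g * H)
  = (3 * 1000 * 0.73) / (1000 * 9.81 * 49)
  = 2190 / 480690
  = 0.00456 m^3/s = 4.56 L/s


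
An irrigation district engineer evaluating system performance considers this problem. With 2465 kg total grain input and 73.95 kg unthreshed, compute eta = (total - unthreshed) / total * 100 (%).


eta = (total - unthreshed) / total * 100
    = (2465 - 73.95) / 2465 * 100
    = 2391.05 / 2465 * 100
    = 97%


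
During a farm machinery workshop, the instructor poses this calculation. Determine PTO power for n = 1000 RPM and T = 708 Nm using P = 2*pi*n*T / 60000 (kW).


P = 2*pi*n*T / 60000
  = 2*pi * 1000 * 708 / 60000
  = 4448495.20 / 60000
  = 74.14 kW


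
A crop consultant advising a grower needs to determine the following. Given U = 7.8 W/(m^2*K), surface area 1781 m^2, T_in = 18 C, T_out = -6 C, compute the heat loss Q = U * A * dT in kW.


dT = 18 - (-6) = 24 K
Q = U * A * dT
  = 7.8 * 1781 * 24
  = 333403.20 W = 333.40 kW


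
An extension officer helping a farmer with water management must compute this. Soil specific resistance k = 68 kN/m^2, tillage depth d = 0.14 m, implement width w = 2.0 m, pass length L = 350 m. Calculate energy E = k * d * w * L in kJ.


E = k * d * w * L
  = 68 * 0.14 * 2.0 * 350
  = 6664 kJ


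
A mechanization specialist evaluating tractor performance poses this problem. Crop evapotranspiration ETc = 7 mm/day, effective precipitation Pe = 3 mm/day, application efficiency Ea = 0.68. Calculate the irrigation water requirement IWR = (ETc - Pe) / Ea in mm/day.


IWR = (ETc - Pe) / Ea
    = (7 - 3) / 0.68
    = 4 / 0.68
    = 5.88 mm/day


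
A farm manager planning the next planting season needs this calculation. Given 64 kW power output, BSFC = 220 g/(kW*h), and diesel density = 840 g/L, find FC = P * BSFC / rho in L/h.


FC = P * BSFC / rho_fuel
   = 64 * 220 / 840
   = 14080 / 840
   = 16.76 L/h


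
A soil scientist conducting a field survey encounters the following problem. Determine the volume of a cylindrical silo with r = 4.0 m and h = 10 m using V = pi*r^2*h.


V = pi * r^2 * h
  = pi * 4.0^2 * 10
  = pi * 16 * 10
  = 502.65 m^3


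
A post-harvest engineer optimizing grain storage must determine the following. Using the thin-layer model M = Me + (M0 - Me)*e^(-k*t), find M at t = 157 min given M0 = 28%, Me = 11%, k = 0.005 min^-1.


M = Me + (M0 - Me) * e^(-k*t)
  = 11 + (28 - 11) * e^(-0.005*157)
  = 11 + 17 * e^(-0.785)
  = 11 + 17 * 0.45612
  = 11 + 7.7540
  = 18.75%


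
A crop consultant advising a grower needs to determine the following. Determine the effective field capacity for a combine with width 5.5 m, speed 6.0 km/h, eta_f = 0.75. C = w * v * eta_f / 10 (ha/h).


C = w * v * eta_f / 10
  = 5.5 * 6.0 * 0.75 / 10
  = 24.75 / 10
  = 2.48 ha/h


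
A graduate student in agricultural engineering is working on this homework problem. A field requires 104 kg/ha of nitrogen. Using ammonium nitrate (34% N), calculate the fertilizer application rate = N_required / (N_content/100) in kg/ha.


Rate = N_required / (N_content / 100)
     = 104 / (34 / 100)
     = 104 / 0.34
     = 305.88 kg/ha


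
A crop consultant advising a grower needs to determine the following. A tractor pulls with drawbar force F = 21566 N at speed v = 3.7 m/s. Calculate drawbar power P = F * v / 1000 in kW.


P = F * v / 1000
  = 21566 * 3.7 / 1000
  = 79794.20 / 1000
  = 79.79 kW


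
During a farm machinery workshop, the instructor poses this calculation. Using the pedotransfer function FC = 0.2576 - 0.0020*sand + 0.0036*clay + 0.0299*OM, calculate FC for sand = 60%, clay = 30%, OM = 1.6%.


FC = 0.2576 - 0.0020*60 + 0.0036*30 + 0.0299*1.6
   = 0.2576 - 0.1200 + 0.1080 + 0.0478
   = 0.2934


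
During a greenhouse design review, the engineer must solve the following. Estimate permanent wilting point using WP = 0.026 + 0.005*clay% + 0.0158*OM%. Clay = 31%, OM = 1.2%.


WP = 0.026 + 0.005*31 + 0.0158*1.2
   = 0.026 + 0.1550 + 0.0190
   = 0.2000


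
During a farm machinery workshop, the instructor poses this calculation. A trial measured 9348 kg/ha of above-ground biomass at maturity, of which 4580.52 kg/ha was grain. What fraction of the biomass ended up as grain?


HI = grain_yield / biomass
   = 4580.52 / 9348
   = 0.49


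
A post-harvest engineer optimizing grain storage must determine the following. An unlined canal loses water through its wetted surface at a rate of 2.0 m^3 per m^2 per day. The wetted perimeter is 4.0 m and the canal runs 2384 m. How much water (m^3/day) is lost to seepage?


S = C * P * L
  = 2.0 * 4.0 * 2384
  = 19072 m^3/day


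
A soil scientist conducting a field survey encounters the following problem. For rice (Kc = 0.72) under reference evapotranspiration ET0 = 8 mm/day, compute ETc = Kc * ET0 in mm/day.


ETc = Kc * ET0
    = 0.72 * 8
    = 5.76 mm/day


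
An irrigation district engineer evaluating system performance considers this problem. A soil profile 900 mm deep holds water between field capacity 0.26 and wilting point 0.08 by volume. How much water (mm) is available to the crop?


AW = (FC - WP) * D
   = (0.26 - 0.08) * 900
   = 0.18 * 900
   = 162 mm


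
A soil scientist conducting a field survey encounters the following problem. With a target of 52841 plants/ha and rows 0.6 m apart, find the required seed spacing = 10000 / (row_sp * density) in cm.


spacing = 10000 / (row_sp * density)
        = 10000 / (0.6 * 52841)
        = 10000 / 31704.60
        = 0.31541 m = 31.54 cm


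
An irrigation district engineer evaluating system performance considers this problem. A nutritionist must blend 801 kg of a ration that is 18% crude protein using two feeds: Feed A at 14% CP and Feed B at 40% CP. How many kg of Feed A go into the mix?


parts_A = CP_b - target = 40 - 18 = 22
parts_B = target - CP_a = 18 - 14 = 4
total_parts = 22 + 4 = 26
Feed A = 801 * 22 / 26 = 677.77 kg
Feed B = 801 * 4 / 26 = 123.23 kg

677.77 kg


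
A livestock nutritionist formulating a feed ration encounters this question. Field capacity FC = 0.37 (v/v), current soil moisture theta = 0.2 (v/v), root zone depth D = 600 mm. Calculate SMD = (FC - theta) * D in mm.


SMD = (FC - theta) * D
    = (0.37 - 0.2) * 600
    = 0.170 * 600
    = 102 mm


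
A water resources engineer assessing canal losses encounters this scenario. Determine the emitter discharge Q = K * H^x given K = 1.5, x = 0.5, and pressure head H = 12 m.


Q = K * H^x
  = 1.5 * 12^0.5
  = 1.5 * 3.4641
  = 5.20 L/h


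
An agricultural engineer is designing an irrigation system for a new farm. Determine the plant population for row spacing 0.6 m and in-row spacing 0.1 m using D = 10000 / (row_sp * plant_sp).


D = 10000 / (row_sp * plant_sp)
  = 10000 / (0.6 * 0.1)
  = 10000 / 0.0600
  = 166666.67 plants/ha


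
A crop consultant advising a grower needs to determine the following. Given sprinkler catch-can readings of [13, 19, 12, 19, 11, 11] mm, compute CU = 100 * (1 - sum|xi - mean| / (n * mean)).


xbar = 85 / 6 = 14.167
sum|xi - xbar| = 19.333
CU = 100 * (1 - 19.333 / (6 * 14.167))
   = 100 * (1 - 0.2275)
   = 77.25%


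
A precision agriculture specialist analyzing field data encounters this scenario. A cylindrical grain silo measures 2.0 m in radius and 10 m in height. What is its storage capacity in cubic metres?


V = pi * r^2 * h
  = pi * 2.0^2 * 10
  = pi * 4 * 10
  = 125.66 m^3


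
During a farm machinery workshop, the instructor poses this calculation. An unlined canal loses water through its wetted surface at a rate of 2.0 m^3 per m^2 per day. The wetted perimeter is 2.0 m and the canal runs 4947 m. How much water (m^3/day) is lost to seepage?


S = C * P * L
  = 2.0 * 2.0 * 4947
  = 19788 m^3/day


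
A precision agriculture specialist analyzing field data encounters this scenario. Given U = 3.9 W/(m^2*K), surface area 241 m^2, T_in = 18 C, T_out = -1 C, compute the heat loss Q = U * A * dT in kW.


dT = 18 - (-1) = 19 K
Q = U * A * dT
  = 3.9 * 241 * 19
  = 17858.10 W = 17.86 kW


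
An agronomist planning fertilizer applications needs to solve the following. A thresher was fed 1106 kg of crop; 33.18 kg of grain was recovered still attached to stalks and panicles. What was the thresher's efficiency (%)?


eta = (total - unthreshed) / total * 100
    = (1106 - 33.18) / 1106 * 100
    = 1072.82 / 1106 * 100
    = 97%


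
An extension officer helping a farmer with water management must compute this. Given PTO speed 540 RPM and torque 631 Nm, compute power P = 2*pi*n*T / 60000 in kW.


P = 2*pi*n*T / 60000
  = 2*pi * 540 * 631 / 60000
  = 2140932.56 / 60000
  = 35.68 kW


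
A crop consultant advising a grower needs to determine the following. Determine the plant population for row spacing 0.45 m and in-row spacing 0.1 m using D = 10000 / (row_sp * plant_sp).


D = 10000 / (row_sp * plant_sp)
  = 10000 / (0.45 * 0.1)
  = 10000 / 0.0450
  = 222222.22 plants/ha


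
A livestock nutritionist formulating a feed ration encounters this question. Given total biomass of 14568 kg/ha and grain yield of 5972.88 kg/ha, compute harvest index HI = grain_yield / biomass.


HI = grain_yield / biomass
   = 5972.88 / 14568
   = 0.41


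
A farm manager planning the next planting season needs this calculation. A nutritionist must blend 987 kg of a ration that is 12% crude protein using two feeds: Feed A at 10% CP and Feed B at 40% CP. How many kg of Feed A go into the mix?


parts_A = CP_b - target = 40 - 12 = 28
parts_B = target - CP_a = 12 - 10 = 2
total_parts = 28 + 2 = 30
Feed A = 987 * 28 / 30 = 921.20 kg
Feed B = 987 * 2 / 30 = 65.80 kg

921.20 kg


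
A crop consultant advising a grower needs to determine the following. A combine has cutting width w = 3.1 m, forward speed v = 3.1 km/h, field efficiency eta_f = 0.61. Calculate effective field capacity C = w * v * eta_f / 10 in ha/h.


C = w * v * eta_f / 10
  = 3.1 * 3.1 * 0.61 / 10
  = 5.86 / 10
  = 0.59 ha/h


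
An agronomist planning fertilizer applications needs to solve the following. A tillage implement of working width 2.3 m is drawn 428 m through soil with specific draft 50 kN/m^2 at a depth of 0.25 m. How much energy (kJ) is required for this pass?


E = k * d * w * L
  = 50 * 0.25 * 2.3 * 428
  = 12305 kJ


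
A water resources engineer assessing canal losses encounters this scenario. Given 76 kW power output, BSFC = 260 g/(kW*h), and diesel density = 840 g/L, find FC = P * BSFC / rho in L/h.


FC = P * BSFC / rho_fuel
   = 76 * 260 / 840
   = 19760 / 840
   = 23.52 L/h


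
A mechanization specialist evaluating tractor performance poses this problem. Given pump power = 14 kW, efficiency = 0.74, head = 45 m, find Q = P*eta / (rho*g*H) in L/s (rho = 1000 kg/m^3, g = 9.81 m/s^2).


Q = (P * 1000 * eta) / (rho * g * H)
  = (14 * 1000 * 0.74) / (1000 * 9.81 * 45)
  = 10360 / 441450
  = 0.02347 m^3/s = 23.47 L/s


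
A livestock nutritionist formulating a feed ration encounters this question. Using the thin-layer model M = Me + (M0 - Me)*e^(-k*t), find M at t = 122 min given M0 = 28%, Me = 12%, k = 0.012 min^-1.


M = Me + (M0 - Me) * e^(-k*t)
  = 12 + (28 - 12) * e^(-0.012*122)
  = 12 + 16 * e^(-1.464)
  = 12 + 16 * 0.23131
  = 12 + 3.7009
  = 15.70%


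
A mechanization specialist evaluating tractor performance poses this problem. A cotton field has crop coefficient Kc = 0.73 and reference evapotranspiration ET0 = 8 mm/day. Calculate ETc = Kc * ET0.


ETc = Kc * ET0
    = 0.73 * 8
    = 5.84 mm/day


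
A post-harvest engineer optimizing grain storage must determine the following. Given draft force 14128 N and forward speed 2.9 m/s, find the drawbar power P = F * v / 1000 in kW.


P = F * v / 1000
  = 14128 * 2.9 / 1000
  = 40971.20 / 1000
  = 40.97 kW


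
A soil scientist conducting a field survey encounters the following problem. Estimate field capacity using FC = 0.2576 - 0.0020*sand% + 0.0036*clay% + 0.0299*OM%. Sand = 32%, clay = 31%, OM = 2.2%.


FC = 0.2576 - 0.0020*32 + 0.0036*31 + 0.0299*2.2
   = 0.2576 - 0.0640 + 0.1116 + 0.0658
   = 0.3710


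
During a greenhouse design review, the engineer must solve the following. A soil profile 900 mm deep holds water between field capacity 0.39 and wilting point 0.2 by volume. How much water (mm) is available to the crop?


AW = (FC - WP) * D
   = (0.39 - 0.2) * 900
   = 0.19 * 900
   = 171 mm


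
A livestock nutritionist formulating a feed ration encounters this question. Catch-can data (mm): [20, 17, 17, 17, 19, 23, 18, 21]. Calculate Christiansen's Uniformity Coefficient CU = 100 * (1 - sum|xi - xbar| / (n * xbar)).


xbar = 152 / 8 = 19
sum|xi - xbar| = 14
CU = 100 * (1 - 14 / (8 * 19))
   = 100 * (1 - 0.0921)
   = 90.79%


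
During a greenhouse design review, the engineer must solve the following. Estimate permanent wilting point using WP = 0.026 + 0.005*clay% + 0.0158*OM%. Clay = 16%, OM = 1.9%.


WP = 0.026 + 0.005*16 + 0.0158*1.9
   = 0.026 + 0.0800 + 0.0300
   = 0.1360


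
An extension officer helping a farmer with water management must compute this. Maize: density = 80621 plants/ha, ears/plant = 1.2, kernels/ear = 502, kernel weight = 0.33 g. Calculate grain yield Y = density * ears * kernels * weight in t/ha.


Y = density * ears * kernels * kw
  = 80621 * 1.2 * 502 * 0.33 g/ha
  = 16026809.83 g/ha
  = 16026.81 kg/ha = 16.03 t/ha


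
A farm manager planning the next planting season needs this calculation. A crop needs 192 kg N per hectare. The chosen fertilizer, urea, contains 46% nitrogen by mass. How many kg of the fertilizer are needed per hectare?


Rate = N_required / (N_content / 100)
     = 192 / (46 / 100)
     = 192 / 0.46
     = 417.39 kg/ha


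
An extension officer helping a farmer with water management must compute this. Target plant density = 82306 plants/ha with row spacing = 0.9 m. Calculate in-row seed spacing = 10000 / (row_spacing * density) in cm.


spacing = 10000 / (row_sp * density)
        = 10000 / (0.9 * 82306)
        = 10000 / 74075.40
        = 0.13500 m = 13.50 cm


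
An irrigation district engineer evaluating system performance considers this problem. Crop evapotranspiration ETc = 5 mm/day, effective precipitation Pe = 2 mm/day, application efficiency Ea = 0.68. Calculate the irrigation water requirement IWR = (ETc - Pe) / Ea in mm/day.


IWR = (ETc - Pe) / Ea
    = (5 - 2) / 0.68
    = 3 / 0.68
    = 4.41 mm/day


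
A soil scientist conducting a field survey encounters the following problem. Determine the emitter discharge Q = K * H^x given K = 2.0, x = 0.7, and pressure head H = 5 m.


Q = K * H^x
  = 2.0 * 5^0.7
  = 2.0 * 3.0852
  = 6.17 L/h


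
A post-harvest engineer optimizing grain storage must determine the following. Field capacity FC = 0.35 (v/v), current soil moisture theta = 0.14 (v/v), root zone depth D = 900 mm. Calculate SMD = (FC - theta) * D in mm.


SMD = (FC - theta) * D
    = (0.35 - 0.14) * 900
    = 0.210 * 900
    = 189 mm


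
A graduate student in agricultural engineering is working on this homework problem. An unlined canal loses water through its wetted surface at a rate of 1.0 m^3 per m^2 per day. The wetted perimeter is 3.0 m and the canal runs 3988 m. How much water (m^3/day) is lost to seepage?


S = C * P * L
  = 1.0 * 3.0 * 3988
  = 11964 m^3/day


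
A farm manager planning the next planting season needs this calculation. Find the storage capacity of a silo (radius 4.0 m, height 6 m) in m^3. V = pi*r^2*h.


V = pi * r^2 * h
  = pi * 4.0^2 * 6
  = pi * 16 * 6
  = 301.59 m^3


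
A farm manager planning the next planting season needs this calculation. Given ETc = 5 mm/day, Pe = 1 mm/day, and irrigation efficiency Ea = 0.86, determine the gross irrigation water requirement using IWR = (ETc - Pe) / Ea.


IWR = (ETc - Pe) / Ea
    = (5 - 1) / 0.86
    = 4 / 0.86
    = 4.65 mm/day


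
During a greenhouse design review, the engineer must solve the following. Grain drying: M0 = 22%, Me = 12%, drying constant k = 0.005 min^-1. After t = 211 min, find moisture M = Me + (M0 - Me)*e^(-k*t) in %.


M = Me + (M0 - Me) * e^(-k*t)
  = 12 + (22 - 12) * e^(-0.005*211)
  = 12 + 10 * e^(-1.055)
  = 12 + 10 * 0.34819
  = 12 + 3.4819
  = 15.48%


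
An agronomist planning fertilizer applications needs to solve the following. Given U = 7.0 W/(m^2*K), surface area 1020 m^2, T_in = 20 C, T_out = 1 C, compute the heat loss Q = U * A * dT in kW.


dT = 20 - (1) = 19 K
Q = U * A * dT
  = 7.0 * 1020 * 19
  = 135660 W = 135.66 kW


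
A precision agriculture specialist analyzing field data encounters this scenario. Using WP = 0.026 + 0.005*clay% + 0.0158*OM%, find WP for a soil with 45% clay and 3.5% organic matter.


WP = 0.026 + 0.005*45 + 0.0158*3.5
   = 0.026 + 0.2250 + 0.0553
   = 0.3063


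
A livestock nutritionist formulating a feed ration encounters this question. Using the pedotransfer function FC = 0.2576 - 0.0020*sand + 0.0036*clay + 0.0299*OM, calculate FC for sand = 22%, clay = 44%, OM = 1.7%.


FC = 0.2576 - 0.0020*22 + 0.0036*44 + 0.0299*1.7
   = 0.2576 - 0.0440 + 0.1584 + 0.0508
   = 0.4228


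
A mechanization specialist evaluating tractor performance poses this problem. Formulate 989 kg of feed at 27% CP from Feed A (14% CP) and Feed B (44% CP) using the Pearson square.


parts_A = CP_b - target = 44 - 27 = 17
parts_B = target - CP_a = 27 - 14 = 13
total_parts = 17 + 13 = 30
Feed A = 989 * 17 / 30 = 560.43 kg
Feed B = 989 * 13 / 30 = 428.57 kg

560.43 kg


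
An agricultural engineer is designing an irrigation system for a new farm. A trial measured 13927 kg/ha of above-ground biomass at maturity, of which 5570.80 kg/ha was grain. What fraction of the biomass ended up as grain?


HI = grain_yield / biomass
   = 5570.80 / 13927
   = 0.40


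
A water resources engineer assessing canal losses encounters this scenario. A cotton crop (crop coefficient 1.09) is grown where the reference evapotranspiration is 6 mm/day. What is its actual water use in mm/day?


ETc = Kc * ET0
    = 1.09 * 6
    = 6.54 mm/day


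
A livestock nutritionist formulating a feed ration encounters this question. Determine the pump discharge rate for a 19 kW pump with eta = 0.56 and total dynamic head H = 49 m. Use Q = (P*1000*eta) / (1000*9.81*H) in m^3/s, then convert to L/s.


Q = (P * 1000 * eta) / (rho * g * H)
  = (19 * 1000 * 0.56) / (1000 * 9.81 * 49)
  = 10640 / 480690
  = 0.02213 m^3/s = 22.13 L/s


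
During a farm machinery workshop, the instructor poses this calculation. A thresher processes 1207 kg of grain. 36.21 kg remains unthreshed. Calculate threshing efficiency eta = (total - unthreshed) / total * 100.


eta = (total - unthreshed) / total * 100
    = (1207 - 36.21) / 1207 * 100
    = 1170.79 / 1207 * 100
    = 97%


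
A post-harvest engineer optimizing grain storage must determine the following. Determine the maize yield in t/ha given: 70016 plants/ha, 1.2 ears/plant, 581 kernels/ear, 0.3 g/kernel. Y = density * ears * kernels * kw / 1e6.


Y = density * ears * kernels * kw
  = 70016 * 1.2 * 581 * 0.3 g/ha
  = 14644546.56 g/ha
  = 14644.55 kg/ha = 14.64 t/ha


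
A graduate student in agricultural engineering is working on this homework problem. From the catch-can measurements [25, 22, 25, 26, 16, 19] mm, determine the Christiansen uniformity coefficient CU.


xbar = 133 / 6 = 22.167
sum|xi - xbar| = 19
CU = 100 * (1 - 19 / (6 * 22.167))
   = 100 * (1 - 0.1429)
   = 85.71%


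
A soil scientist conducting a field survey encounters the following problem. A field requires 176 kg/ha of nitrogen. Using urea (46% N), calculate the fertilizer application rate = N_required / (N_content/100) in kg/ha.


Rate = N_required / (N_content / 100)
     = 176 / (46 / 100)
     = 176 / 0.46
     = 382.61 kg/ha


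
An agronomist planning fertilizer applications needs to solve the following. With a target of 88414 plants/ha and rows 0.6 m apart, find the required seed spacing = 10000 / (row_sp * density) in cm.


spacing = 10000 / (row_sp * density)
        = 10000 / (0.6 * 88414)
        = 10000 / 53048.40
        = 0.18851 m = 18.85 cm


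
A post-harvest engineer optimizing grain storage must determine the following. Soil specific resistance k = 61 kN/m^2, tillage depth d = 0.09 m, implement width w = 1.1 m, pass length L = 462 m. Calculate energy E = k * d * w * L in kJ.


E = k * d * w * L
  = 61 * 0.09 * 1.1 * 462
  = 2790.02 kJ


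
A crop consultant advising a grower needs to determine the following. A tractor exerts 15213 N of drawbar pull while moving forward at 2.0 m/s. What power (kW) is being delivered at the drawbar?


P = F * v / 1000
  = 15213 * 2.0 / 1000
  = 30426 / 1000
  = 30.43 kW


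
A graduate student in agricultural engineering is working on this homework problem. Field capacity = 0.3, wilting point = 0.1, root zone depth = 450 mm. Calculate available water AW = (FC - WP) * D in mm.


AW = (FC - WP) * D
   = (0.3 - 0.1) * 450
   = 0.20 * 450
   = 90 mm


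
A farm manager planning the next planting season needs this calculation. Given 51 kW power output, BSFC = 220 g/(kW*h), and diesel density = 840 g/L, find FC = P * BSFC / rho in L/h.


FC = P * BSFC / rho_fuel
   = 51 * 220 / 840
   = 11220 / 840
   = 13.36 L/h


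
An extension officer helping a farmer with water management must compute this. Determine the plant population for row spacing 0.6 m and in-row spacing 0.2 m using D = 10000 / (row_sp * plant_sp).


D = 10000 / (row_sp * plant_sp)
  = 10000 / (0.6 * 0.2)
  = 10000 / 0.1200
  = 83333.33 plants/ha


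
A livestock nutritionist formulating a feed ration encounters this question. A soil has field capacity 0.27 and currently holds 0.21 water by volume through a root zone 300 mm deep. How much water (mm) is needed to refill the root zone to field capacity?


SMD = (FC - theta) * D
    = (0.27 - 0.21) * 300
    = 0.060 * 300
    = 18 mm


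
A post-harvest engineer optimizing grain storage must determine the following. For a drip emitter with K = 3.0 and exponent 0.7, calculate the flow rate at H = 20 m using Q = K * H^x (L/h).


Q = K * H^x
  = 3.0 * 20^0.7
  = 3.0 * 8.1418
  = 24.43 L/h


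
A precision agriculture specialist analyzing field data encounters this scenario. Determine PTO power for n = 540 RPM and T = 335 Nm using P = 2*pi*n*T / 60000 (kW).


P = 2*pi*n*T / 60000
  = 2*pi * 540 * 335 / 60000
  = 1136628.22 / 60000
  = 18.94 kW


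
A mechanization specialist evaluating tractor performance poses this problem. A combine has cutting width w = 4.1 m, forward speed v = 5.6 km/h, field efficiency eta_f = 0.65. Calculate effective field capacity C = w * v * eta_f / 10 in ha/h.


C = w * v * eta_f / 10
  = 4.1 * 5.6 * 0.65 / 10
  = 14.92 / 10
  = 1.49 ha/h


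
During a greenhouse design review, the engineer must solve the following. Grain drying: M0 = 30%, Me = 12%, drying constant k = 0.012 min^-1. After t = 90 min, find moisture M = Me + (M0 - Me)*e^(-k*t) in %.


M = Me + (M0 - Me) * e^(-k*t)
  = 12 + (30 - 12) * e^(-0.012*90)
  = 12 + 18 * e^(-1.080)
  = 12 + 18 * 0.33960
  = 12 + 6.1127
  = 18.11%


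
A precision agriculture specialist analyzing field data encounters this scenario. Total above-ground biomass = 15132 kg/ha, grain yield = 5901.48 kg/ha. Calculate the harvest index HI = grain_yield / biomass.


HI = grain_yield / biomass
   = 5901.48 / 15132
   = 0.39


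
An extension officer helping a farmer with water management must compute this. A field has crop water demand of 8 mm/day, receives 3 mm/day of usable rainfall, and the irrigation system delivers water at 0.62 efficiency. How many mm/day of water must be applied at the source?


IWR = (ETc - Pe) / Ea
    = (8 - 3) / 0.62
    = 5 / 0.62
    = 8.06 mm/day


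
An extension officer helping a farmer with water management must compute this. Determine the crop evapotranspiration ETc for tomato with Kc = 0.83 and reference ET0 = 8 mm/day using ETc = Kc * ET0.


ETc = Kc * ET0
    = 0.83 * 8
    = 6.64 mm/day


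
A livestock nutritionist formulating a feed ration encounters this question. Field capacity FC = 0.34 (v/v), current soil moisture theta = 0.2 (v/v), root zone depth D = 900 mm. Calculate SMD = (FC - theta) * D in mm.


SMD = (FC - theta) * D
    = (0.34 - 0.2) * 900
    = 0.140 * 900
    = 126 mm


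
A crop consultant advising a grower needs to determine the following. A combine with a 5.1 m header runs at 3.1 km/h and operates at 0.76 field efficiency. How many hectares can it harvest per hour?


C = w * v * eta_f / 10
  = 5.1 * 3.1 * 0.76 / 10
  = 12.02 / 10
  = 1.20 ha/h


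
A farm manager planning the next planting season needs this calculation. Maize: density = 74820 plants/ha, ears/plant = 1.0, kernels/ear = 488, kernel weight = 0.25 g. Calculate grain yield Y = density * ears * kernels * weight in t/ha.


Y = density * ears * kernels * kw
  = 74820 * 1.0 * 488 * 0.25 g/ha
  = 9128040 g/ha
  = 9128.04 kg/ha = 9.13 t/ha


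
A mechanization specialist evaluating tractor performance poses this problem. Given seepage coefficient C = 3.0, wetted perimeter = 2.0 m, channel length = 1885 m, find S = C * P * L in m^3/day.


S = C * P * L
  = 3.0 * 2.0 * 1885
  = 11310 m^3/day


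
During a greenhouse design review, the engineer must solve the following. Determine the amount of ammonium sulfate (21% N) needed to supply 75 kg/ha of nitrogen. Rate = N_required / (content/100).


Rate = N_required / (N_content / 100)
     = 75 / (21 / 100)
     = 75 / 0.21
     = 357.14 kg/ha


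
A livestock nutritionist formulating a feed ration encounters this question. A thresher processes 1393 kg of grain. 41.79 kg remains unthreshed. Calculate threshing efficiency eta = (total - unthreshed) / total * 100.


eta = (total - unthreshed) / total * 100
    = (1393 - 41.79) / 1393 * 100
    = 1351.21 / 1393 * 100
    = 97%


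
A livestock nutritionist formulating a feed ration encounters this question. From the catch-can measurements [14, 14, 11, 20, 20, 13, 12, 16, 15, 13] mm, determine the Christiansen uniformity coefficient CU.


xbar = 148 / 10 = 14.800
sum|xi - xbar| = 23.600
CU = 100 * (1 - 23.600 / (10 * 14.800))
   = 100 * (1 - 0.1595)
   = 84.05%


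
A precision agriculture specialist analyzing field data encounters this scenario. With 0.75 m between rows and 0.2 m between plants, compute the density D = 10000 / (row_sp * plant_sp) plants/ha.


D = 10000 / (row_sp * plant_sp)
  = 10000 / (0.75 * 0.2)
  = 10000 / 0.1500
  = 66666.67 plants/ha
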